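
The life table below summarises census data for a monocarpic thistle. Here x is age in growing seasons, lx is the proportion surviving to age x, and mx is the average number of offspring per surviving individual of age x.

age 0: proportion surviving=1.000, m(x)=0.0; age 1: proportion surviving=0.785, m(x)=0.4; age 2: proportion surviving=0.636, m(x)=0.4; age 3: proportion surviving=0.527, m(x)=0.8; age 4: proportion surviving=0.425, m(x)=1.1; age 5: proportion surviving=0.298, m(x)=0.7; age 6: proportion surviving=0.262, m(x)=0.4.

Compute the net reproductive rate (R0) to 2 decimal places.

1.77

lx·mx by age: 0, 0.314, 0.2544, 0.4216, 0.4675, 0.2086, 0.1048
R0 = Σ lx·mx = 1.7709 → 1.77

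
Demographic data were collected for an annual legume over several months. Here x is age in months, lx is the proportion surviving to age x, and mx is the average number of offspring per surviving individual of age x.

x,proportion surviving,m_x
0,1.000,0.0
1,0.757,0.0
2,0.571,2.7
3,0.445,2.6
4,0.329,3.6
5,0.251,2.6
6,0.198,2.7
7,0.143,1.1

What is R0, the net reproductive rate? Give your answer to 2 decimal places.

lx·mx by age: 0, 0, 1.5417, 1.157, 1.1844, 0.6526, 0.5346, 0.1573
R0 = Σ lx·mx = 5.2276 → 5.23

5.23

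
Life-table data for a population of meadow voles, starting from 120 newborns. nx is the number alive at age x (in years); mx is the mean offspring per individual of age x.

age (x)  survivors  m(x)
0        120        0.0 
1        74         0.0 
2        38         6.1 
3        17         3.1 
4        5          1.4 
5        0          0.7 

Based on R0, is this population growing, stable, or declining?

lx = nx/n0 = nx/120: 1, 0.61667…, 0.31667…, 0.14167…, 0.04167…, 0
R0 = Σ lx·mx = 0 + 0 + 1.931667… + 0.439167… + 0.058333… + 0 = 2.429167…
R0 > 1, so the population is growing.

growing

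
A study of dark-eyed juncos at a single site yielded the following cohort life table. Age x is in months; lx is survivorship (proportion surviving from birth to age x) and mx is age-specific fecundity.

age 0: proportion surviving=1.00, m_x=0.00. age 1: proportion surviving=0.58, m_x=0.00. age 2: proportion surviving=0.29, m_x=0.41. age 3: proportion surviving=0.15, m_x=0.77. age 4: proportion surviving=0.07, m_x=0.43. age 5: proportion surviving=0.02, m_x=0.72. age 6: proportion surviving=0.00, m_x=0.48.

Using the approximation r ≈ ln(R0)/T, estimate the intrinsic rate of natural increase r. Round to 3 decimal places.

R0 = Σ lx·mx = 0 + 0 + 0.1189 + 0.1155 + 0.0301 + 0.0144 + 0 = 0.2789
Σ x·lx·mx = 0.7767; T = 0.7767/0.2789 = 2.78487…
r ≈ ln(R0)/T = ln(0.2789)/2.78487… = -0.45851… → -0.459

-0.459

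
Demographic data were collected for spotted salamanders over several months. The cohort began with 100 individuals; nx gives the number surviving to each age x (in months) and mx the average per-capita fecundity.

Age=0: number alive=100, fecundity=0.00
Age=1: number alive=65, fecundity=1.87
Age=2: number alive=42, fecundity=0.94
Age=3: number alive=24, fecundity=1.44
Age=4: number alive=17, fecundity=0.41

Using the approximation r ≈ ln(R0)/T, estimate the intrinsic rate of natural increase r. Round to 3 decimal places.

0.431

lx = nx/n0 = nx/100: 1, 0.65, 0.42, 0.24, 0.17
R0 = Σ lx·mx = 0 + 1.2155 + 0.3948 + 0.3456 + 0.0697 = 2.0256
Σ x·lx·mx = 3.3207; T = 3.3207/2.0256 = 1.63937…
r ≈ ln(R0)/T = ln(2.0256)/1.63937… = 0.43057… → 0.431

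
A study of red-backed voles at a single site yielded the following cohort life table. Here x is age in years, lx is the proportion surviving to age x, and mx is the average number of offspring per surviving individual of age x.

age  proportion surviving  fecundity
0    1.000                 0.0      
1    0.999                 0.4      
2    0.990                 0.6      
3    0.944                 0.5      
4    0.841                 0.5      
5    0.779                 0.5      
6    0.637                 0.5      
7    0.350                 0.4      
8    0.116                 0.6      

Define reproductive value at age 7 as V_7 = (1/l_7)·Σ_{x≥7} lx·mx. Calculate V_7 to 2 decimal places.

0.60

lx·mx for x ≥ 7: 0.14, 0.0696 → sum = 0.2096
V_7 = 0.2096 / l_7 = 0.2096 / 0.35 = 0.598857… → 0.60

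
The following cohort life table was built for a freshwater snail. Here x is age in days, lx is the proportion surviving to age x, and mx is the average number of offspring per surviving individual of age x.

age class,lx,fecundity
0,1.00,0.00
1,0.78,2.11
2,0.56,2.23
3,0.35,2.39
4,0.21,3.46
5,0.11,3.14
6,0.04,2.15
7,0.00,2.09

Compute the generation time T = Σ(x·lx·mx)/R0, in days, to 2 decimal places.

2.41

lx·mx: 0, 1.6458, 1.2488, 0.8365, 0.7266, 0.3454, 0.086, 0 → R0 = 4.8891
x·lx·mx: 0, 1.6458, 2.4976, 2.5095, 2.9064, 1.727, 0.516, 0 → Σ = 11.8023
T = 11.8023 / 4.8891 = 2.414003… → 2.41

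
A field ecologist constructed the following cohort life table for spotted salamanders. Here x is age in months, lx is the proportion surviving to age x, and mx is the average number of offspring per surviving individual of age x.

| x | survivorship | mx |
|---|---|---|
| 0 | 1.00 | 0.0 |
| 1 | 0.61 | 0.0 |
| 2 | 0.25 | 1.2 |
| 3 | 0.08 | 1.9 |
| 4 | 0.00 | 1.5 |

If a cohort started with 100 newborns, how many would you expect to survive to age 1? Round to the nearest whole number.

Expected survivors = N0 · l_1 = 100 × 0.61 = 61 → 61

61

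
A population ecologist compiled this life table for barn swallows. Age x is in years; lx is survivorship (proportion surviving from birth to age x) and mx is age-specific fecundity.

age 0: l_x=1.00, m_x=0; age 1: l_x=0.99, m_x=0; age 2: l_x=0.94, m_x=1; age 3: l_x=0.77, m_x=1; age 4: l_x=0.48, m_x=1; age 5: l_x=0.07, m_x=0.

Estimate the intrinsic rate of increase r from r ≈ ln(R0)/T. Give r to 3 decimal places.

R0 = Σ lx·mx = 0 + 0 + 0.94 + 0.77 + 0.48 + 0 = 2.19
Σ x·lx·mx = 6.11; T = 6.11/2.19 = 2.78995…
r ≈ ln(R0)/T = ln(2.19)/2.78995… = 0.28097… → 0.281

0.281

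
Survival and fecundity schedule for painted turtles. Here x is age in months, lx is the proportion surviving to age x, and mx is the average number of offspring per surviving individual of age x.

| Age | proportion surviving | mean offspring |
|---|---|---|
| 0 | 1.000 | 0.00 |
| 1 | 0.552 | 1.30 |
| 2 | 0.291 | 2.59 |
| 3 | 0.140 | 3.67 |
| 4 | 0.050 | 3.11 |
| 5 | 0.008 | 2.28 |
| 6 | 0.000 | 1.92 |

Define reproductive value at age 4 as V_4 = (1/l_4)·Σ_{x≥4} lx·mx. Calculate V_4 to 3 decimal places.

lx·mx for x ≥ 4: 0.1555, 0.01824, 0 → sum = 0.17374
V_4 = 0.17374 / l_4 = 0.17374 / 0.05 = 3.4748 → 3.475

3.475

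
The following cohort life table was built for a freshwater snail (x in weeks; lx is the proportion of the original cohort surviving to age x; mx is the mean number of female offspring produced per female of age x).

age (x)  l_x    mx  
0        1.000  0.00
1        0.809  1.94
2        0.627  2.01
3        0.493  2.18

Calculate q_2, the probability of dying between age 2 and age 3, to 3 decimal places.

0.214

q_2 = (l_2 − l_3) / l_2 = (0.627 − 0.493) / 0.627
     = 0.134 / 0.627 = 0.213716… → 0.214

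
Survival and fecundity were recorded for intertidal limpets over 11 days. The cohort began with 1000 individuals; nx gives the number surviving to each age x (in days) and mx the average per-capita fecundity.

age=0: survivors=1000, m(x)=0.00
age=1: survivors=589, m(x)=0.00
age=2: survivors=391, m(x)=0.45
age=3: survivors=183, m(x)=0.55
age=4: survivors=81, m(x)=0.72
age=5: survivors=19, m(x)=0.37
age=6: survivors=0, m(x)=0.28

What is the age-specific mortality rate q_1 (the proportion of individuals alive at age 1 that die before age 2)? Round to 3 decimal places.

0.336

lx = nx/n0 = nx/1000: 1, 0.589, 0.391, 0.183, 0.081, 0.019, 0
q_1 = (l_1 − l_2) / l_1 = (0.589 − 0.391) / 0.589
     = 0.198 / 0.589 = 0.336163… → 0.336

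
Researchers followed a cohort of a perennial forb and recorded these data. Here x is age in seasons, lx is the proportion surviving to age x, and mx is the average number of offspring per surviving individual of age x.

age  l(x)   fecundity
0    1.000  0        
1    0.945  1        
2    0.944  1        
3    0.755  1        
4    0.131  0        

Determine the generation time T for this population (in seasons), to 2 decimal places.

lx·mx: 0, 0.945, 0.944, 0.755, 0 → R0 = 2.644
x·lx·mx: 0, 0.945, 1.888, 2.265, 0 → Σ = 5.098
T = 5.098 / 2.644 = 1.928139… → 1.93

1.93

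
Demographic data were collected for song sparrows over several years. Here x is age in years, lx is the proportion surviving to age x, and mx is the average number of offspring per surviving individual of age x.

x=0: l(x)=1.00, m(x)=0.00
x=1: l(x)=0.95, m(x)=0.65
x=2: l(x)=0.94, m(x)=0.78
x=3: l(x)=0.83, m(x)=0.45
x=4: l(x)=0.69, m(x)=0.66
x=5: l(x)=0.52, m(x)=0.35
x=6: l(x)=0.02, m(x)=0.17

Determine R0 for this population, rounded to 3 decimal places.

2.365

lx·mx by age: 0, 0.6175, 0.7332, 0.3735, 0.4554, 0.182, 0.0034
R0 = Σ lx·mx = 2.365 → 2.365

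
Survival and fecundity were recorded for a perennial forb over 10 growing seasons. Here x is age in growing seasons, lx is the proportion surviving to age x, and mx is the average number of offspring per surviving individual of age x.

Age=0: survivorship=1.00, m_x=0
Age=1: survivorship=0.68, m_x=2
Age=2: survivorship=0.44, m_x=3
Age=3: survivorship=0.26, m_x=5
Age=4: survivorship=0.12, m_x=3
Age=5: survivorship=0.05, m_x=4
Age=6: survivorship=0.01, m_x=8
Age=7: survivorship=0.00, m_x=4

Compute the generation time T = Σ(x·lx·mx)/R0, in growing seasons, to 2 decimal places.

2.34

lx·mx: 0, 1.36, 1.32, 1.3, 0.36, 0.2, 0.08, 0 → R0 = 4.62
x·lx·mx: 0, 1.36, 2.64, 3.9, 1.44, 1, 0.48, 0 → Σ = 10.82
T = 10.82 / 4.62 = 2.341991… → 2.34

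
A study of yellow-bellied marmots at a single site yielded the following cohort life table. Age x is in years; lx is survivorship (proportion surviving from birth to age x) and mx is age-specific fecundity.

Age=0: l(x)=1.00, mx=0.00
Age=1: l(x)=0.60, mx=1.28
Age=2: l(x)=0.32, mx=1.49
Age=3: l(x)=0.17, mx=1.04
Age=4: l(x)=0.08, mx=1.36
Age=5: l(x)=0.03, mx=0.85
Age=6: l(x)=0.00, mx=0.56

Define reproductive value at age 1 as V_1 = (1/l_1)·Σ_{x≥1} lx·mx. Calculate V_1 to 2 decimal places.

2.59

lx·mx for x ≥ 1: 0.768, 0.4768, 0.1768, 0.1088, 0.0255, 0 → sum = 1.5559
V_1 = 1.5559 / l_1 = 1.5559 / 0.6 = 2.593167… → 2.59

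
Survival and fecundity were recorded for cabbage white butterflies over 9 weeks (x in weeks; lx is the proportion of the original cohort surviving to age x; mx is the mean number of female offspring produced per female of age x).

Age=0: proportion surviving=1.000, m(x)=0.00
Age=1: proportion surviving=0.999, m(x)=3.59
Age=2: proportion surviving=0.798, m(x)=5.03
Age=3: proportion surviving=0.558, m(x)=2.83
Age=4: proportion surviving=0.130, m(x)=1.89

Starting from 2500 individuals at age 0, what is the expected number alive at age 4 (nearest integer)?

325

Expected survivors = N0 · l_4 = 2500 × 0.130 = 325 → 325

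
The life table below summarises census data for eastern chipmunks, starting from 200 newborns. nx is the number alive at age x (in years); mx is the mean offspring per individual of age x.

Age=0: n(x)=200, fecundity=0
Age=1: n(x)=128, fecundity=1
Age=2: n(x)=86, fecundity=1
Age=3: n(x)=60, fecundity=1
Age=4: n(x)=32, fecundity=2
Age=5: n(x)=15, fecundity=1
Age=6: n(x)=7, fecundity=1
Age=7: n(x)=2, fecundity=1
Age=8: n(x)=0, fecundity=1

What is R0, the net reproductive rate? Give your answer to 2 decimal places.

1.81

lx = nx/n0 = nx/200: 1, 0.64, 0.43, 0.3, 0.16, 0.075, 0.035, 0.01, 0
lx·mx by age: 0, 0.64, 0.43, 0.3, 0.32, 0.075, 0.035, 0.01, 0
R0 = Σ lx·mx = 1.81 → 1.81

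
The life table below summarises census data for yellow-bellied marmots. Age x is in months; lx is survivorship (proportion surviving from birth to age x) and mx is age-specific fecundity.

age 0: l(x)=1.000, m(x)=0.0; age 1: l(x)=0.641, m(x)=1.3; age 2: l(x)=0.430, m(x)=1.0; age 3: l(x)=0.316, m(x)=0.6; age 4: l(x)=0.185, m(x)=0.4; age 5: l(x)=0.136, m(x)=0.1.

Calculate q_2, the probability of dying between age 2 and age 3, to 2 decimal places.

q_2 = (l_2 − l_3) / l_2 = (0.43 − 0.316) / 0.43
     = 0.114 / 0.43 = 0.265116… → 0.27

0.27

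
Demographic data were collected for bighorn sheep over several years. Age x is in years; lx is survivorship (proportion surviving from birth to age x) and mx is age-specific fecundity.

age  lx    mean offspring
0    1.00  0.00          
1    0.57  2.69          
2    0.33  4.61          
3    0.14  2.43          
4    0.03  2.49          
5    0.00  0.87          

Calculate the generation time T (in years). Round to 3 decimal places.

1.699

lx·mx: 0, 1.5333, 1.5213, 0.3402, 0.0747, 0 → R0 = 3.4695
x·lx·mx: 0, 1.5333, 3.0426, 1.0206, 0.2988, 0 → Σ = 5.8953
T = 5.8953 / 3.4695 = 1.699179… → 1.699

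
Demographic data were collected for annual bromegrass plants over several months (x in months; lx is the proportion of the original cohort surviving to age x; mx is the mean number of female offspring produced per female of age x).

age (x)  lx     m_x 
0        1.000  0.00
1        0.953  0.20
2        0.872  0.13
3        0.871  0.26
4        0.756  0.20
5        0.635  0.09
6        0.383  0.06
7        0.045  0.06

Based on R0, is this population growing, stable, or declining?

declining

R0 = Σ lx·mx = 0 + 0.1906 + 0.11336 + 0.22646 + 0.1512 + 0.05715 + 0.02298 + 0.0027 = 0.76445
R0 < 1, so the population is declining.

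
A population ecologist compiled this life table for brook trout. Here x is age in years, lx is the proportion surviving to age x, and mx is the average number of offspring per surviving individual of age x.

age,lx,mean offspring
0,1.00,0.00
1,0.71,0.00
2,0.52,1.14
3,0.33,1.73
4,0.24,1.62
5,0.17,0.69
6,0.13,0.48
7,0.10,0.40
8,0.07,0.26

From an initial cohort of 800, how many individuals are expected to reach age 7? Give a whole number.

80

Expected survivors = N0 · l_7 = 800 × 0.10 = 80 → 80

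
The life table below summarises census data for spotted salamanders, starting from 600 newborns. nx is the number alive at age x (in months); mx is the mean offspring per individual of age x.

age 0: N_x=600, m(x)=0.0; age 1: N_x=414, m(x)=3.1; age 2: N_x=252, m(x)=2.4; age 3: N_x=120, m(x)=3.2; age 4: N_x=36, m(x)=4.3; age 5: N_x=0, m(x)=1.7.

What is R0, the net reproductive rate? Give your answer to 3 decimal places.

lx = nx/n0 = nx/600: 1, 0.69, 0.42, 0.2, 0.06, 0
lx·mx by age: 0, 2.139, 1.008, 0.64, 0.258, 0
R0 = Σ lx·mx = 4.045 → 4.045

4.045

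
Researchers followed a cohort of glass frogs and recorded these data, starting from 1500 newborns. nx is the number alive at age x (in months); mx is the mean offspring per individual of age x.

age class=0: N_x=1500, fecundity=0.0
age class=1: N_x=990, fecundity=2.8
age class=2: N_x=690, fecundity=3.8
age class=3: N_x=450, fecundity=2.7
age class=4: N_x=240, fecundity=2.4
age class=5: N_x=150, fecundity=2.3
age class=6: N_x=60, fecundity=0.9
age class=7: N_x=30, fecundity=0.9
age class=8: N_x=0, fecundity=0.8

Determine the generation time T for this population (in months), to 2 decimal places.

lx = nx/n0 = nx/1500: 1, 0.66, 0.46, 0.3, 0.16, 0.1, 0.04, 0.02, 0
lx·mx: 0, 1.848, 1.748, 0.81, 0.384, 0.23, 0.036, 0.018, 0 → R0 = 5.074
x·lx·mx: 0, 1.848, 3.496, 2.43, 1.536, 1.15, 0.216, 0.126, 0 → Σ = 10.802
T = 10.802 / 5.074 = 2.128892… → 2.13

2.13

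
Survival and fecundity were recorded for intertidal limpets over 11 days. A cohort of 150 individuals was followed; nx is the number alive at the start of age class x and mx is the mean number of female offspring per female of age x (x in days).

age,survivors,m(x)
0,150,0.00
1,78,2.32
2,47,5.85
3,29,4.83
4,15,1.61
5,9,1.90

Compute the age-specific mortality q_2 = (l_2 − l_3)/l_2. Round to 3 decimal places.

0.383

lx = nx/n0 = nx/150: 1, 0.52, 0.31333…, 0.19333…, 0.1, 0.06
q_2 = (l_2 − l_3) / l_2 = (0.313333… − 0.193333…) / 0.313333…
     = 0.12… / 0.313333… = 0.382979… → 0.383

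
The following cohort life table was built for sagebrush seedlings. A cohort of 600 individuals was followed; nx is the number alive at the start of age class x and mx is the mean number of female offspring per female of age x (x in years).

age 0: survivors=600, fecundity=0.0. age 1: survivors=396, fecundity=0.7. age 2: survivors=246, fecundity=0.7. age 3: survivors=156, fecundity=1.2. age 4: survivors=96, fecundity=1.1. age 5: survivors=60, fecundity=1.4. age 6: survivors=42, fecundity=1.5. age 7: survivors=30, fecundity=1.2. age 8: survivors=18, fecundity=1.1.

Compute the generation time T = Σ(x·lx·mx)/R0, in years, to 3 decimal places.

lx = nx/n0 = nx/600: 1, 0.66, 0.41, 0.26, 0.16, 0.1, 0.07, 0.05, 0.03
lx·mx: 0, 0.462, 0.287, 0.312, 0.176, 0.14, 0.105, 0.06, 0.033 → R0 = 1.575
x·lx·mx: 0, 0.462, 0.574, 0.936, 0.704, 0.7, 0.63, 0.42, 0.264 → Σ = 4.69
T = 4.69 / 1.575 = 2.977778… → 2.978

2.978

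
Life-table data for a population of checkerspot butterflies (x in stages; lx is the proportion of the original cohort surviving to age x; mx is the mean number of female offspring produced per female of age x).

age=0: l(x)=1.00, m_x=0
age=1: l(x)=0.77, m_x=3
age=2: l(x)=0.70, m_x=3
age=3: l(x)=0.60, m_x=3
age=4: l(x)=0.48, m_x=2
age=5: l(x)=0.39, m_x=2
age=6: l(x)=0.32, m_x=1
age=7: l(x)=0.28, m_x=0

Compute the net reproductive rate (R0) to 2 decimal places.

8.27

lx·mx by age: 0, 2.31, 2.1, 1.8, 0.96, 0.78, 0.32, 0
R0 = Σ lx·mx = 8.27 → 8.27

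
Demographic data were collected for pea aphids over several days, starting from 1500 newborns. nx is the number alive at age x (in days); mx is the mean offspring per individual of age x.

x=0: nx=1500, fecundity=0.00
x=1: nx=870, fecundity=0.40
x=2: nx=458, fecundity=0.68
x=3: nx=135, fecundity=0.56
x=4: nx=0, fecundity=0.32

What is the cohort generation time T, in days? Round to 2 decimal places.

1.63

lx = nx/n0 = nx/1500: 1, 0.58, 0.30533…, 0.09, 0
lx·mx: 0, 0.232, 0.207627…, 0.0504, 0 → R0 = 0.490027…
x·lx·mx: 0, 0.232, 0.415253…, 0.1512, 0 → Σ = 0.798453…
T = 0.798453… / 0.490027… = 1.629408… → 1.63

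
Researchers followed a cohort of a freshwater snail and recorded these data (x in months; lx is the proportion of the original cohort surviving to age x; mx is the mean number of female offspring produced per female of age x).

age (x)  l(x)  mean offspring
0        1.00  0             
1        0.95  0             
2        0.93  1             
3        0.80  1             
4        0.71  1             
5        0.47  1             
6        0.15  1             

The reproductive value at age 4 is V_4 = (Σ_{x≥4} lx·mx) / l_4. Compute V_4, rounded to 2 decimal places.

1.87

lx·mx for x ≥ 4: 0.71, 0.47, 0.15 → sum = 1.33
V_4 = 1.33 / l_4 = 1.33 / 0.71 = 1.873239… → 1.87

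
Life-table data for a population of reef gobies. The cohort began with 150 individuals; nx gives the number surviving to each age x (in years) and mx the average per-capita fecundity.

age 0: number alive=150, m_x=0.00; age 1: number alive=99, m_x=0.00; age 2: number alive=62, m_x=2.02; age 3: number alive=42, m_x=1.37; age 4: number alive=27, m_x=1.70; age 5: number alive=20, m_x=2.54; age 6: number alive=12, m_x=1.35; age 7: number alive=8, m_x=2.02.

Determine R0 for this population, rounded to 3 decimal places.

2.079

lx = nx/n0 = nx/150: 1, 0.66, 0.41333…, 0.28, 0.18, 0.13333…, 0.08, 0.05333…
lx·mx by age: 0, 0, 0.834933…, 0.3836, 0.306, 0.338667…, 0.108, 0.107733…
R0 = Σ lx·mx = 2.078933… → 2.079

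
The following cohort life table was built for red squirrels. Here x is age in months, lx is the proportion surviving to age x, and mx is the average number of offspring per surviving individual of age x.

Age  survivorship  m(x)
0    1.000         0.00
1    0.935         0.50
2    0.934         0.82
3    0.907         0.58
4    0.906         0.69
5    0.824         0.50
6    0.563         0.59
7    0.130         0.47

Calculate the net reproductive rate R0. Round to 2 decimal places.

3.19

lx·mx by age: 0, 0.4675, 0.76588, 0.52606, 0.62514, 0.412, 0.33217, 0.0611
R0 = Σ lx·mx = 3.18985 → 3.19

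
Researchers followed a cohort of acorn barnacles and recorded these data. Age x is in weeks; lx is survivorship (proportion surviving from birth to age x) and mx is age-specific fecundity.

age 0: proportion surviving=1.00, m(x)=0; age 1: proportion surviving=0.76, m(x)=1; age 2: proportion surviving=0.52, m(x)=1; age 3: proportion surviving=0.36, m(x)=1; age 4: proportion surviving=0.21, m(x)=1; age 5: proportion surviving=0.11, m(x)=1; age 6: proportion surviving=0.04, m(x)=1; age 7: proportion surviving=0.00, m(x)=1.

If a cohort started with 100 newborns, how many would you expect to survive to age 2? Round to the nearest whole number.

Expected survivors = N0 · l_2 = 100 × 0.52 = 52 → 52

52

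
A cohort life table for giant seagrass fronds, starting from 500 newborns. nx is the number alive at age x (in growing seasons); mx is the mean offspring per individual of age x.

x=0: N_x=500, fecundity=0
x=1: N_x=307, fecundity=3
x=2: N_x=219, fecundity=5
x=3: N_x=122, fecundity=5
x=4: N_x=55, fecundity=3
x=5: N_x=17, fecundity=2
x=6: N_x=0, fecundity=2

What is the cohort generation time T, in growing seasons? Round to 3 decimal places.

2.043

lx = nx/n0 = nx/500: 1, 0.614, 0.438, 0.244, 0.11, 0.034, 0
lx·mx: 0, 1.842, 2.19, 1.22, 0.33, 0.068, 0 → R0 = 5.65
x·lx·mx: 0, 1.842, 4.38, 3.66, 1.32, 0.34, 0 → Σ = 11.542
T = 11.542 / 5.65 = 2.042832… → 2.043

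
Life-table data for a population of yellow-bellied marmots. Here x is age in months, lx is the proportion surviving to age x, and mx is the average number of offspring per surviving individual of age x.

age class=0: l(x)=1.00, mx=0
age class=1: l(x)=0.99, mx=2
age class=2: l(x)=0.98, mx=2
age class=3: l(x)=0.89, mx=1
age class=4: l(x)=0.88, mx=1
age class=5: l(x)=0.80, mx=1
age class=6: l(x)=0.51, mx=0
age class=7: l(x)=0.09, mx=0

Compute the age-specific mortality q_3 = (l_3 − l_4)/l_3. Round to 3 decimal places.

q_3 = (l_3 − l_4) / l_3 = (0.89 − 0.88) / 0.89
     = 0.01 / 0.89 = 0.011236… → 0.011

0.011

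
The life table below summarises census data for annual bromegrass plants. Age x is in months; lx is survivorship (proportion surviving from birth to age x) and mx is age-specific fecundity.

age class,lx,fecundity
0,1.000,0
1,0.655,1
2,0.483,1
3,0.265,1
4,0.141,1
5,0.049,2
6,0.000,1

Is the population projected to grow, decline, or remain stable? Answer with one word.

R0 = Σ lx·mx = 0 + 0.655 + 0.483 + 0.265 + 0.141 + 0.098 + 0 = 1.642
R0 > 1, so the population is growing.

growing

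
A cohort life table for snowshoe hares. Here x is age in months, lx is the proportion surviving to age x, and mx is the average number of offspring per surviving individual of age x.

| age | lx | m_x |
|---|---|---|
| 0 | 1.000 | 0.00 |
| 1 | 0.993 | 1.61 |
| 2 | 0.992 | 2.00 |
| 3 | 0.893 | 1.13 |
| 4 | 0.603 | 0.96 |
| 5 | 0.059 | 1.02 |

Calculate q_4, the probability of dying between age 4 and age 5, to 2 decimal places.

0.90

q_4 = (l_4 − l_5) / l_4 = (0.603 − 0.059) / 0.603
     = 0.544 / 0.603 = 0.902156… → 0.90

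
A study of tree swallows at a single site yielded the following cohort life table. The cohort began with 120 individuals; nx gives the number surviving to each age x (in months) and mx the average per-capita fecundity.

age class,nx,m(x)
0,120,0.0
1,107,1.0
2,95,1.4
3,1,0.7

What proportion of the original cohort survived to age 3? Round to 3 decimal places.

0.008

l_3 = n_3/n_0 = 1/120 = 0.008333… → 0.008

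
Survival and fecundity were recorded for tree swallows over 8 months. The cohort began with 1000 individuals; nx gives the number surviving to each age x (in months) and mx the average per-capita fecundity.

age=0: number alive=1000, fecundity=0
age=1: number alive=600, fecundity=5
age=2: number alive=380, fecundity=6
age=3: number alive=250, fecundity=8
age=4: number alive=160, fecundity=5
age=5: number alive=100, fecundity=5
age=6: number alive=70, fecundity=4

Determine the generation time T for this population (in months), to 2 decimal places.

lx = nx/n0 = nx/1000: 1, 0.6, 0.38, 0.25, 0.16, 0.1, 0.07
lx·mx: 0, 3, 2.28, 2, 0.8, 0.5, 0.28 → R0 = 8.86
x·lx·mx: 0, 3, 4.56, 6, 3.2, 2.5, 1.68 → Σ = 20.94
T = 20.94 / 8.86 = 2.363431… → 2.36

2.36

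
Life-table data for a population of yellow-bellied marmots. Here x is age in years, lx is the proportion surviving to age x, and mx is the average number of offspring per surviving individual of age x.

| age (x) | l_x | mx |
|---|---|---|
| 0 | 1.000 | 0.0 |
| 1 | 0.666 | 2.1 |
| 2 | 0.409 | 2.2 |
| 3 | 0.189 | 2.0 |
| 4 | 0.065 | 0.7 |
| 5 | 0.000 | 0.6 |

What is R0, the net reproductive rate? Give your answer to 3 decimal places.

lx·mx by age: 0, 1.3986, 0.8998, 0.378, 0.0455, 0
R0 = Σ lx·mx = 2.7219 → 2.722

2.722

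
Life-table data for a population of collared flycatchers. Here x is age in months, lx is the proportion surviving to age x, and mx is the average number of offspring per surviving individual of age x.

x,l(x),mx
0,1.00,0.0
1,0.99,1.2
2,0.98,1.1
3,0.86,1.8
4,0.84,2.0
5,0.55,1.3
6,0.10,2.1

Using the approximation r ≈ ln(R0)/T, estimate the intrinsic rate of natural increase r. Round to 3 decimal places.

R0 = Σ lx·mx = 0 + 1.188 + 1.078 + 1.548 + 1.68 + 0.715 + 0.21 = 6.419
Σ x·lx·mx = 19.543; T = 19.543/6.419 = 3.04456…
r ≈ ln(R0)/T = ln(6.419)/3.04456… = 0.61068… → 0.611

0.611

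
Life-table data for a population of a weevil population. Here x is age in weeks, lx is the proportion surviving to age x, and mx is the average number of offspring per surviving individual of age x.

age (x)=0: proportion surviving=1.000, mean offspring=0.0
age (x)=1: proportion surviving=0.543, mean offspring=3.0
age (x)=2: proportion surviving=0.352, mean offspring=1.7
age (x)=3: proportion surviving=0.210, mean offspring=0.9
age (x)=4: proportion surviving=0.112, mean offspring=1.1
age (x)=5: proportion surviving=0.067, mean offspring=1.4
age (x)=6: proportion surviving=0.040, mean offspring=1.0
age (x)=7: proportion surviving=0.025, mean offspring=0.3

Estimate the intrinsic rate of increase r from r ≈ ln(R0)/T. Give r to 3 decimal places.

0.569

R0 = Σ lx·mx = 0 + 1.629 + 0.5984 + 0.189 + 0.1232 + 0.0938 + 0.04 + 0.0075 = 2.6809
Σ x·lx·mx = 4.6471; T = 4.6471/2.6809 = 1.73341…
r ≈ ln(R0)/T = ln(2.6809)/1.73341… = 0.56891… → 0.569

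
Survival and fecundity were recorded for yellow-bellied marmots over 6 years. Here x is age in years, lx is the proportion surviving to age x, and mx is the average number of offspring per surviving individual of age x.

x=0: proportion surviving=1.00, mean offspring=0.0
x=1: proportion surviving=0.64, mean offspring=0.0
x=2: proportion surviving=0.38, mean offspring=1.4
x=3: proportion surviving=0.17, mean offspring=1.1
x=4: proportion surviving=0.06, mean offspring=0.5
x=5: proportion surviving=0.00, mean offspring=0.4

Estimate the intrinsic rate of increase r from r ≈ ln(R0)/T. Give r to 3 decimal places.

-0.124

R0 = Σ lx·mx = 0 + 0 + 0.532 + 0.187 + 0.03 + 0 = 0.749
Σ x·lx·mx = 1.745; T = 1.745/0.749 = 2.32977…
r ≈ ln(R0)/T = ln(0.749)/2.32977… = -0.12405… → -0.124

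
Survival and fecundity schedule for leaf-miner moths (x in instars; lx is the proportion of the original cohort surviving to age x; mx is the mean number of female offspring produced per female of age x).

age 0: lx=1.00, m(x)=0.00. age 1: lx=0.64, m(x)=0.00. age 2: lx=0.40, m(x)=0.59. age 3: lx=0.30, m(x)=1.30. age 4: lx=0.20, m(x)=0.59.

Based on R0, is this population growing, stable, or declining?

declining

R0 = Σ lx·mx = 0 + 0 + 0.236 + 0.39 + 0.118 = 0.744
R0 < 1, so the population is declining.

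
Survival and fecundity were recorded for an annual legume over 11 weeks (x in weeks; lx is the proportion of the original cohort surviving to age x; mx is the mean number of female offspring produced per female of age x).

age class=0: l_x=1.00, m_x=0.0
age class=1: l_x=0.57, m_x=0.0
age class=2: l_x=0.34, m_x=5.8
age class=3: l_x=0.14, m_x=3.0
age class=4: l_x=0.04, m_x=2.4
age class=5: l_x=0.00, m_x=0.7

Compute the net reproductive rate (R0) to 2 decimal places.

lx·mx by age: 0, 0, 1.972, 0.42, 0.096, 0
R0 = Σ lx·mx = 2.488 → 2.49

2.49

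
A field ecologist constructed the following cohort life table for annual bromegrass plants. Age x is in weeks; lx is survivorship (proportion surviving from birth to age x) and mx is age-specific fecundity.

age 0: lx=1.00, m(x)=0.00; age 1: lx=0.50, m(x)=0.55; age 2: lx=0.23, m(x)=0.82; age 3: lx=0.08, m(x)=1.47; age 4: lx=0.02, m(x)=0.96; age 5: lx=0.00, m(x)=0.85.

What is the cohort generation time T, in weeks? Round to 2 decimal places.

1.80

lx·mx: 0, 0.275, 0.1886, 0.1176, 0.0192, 0 → R0 = 0.6004
x·lx·mx: 0, 0.275, 0.3772, 0.3528, 0.0768, 0 → Σ = 1.0818
T = 1.0818 / 0.6004 = 1.801799… → 1.80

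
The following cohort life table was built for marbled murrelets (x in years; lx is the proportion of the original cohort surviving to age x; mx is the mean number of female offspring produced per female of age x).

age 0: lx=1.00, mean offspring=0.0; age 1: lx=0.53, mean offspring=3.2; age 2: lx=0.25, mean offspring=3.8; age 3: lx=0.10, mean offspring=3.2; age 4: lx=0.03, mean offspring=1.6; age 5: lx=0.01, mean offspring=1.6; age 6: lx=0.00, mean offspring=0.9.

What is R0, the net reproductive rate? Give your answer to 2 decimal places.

lx·mx by age: 0, 1.696, 0.95, 0.32, 0.048, 0.016, 0
R0 = Σ lx·mx = 3.03 → 3.03

3.03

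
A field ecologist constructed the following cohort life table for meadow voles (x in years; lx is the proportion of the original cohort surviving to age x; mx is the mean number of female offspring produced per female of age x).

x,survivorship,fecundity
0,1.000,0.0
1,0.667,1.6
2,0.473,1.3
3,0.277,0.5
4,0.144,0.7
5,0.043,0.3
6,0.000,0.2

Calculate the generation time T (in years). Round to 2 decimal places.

1.64

lx·mx: 0, 1.0672, 0.6149, 0.1385, 0.1008, 0.0129, 0 → R0 = 1.9343
x·lx·mx: 0, 1.0672, 1.2298, 0.4155, 0.4032, 0.0645, 0 → Σ = 3.1802
T = 3.1802 / 1.9343 = 1.644109… → 1.64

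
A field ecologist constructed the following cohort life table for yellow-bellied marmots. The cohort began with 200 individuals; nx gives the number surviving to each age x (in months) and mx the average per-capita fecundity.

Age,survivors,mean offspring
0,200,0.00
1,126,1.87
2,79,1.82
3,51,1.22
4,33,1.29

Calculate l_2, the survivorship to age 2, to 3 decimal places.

l_2 = n_2/n_0 = 79/200 = 0.395 → 0.395

0.395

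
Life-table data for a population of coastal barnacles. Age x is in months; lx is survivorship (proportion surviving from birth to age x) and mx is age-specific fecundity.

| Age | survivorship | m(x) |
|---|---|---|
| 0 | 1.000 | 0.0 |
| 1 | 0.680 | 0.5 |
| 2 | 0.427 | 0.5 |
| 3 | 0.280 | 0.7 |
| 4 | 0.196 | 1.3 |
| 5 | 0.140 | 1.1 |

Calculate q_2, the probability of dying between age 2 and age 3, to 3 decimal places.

q_2 = (l_2 − l_3) / l_2 = (0.427 − 0.28) / 0.427
     = 0.147 / 0.427 = 0.344262… → 0.344

0.344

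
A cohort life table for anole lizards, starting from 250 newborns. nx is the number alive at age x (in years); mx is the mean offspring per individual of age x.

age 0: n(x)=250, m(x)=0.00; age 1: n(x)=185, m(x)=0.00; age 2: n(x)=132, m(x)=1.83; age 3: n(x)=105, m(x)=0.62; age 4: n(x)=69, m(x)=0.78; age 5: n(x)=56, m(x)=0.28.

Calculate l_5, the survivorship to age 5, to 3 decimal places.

0.224

l_5 = n_5/n_0 = 56/250 = 0.224 → 0.224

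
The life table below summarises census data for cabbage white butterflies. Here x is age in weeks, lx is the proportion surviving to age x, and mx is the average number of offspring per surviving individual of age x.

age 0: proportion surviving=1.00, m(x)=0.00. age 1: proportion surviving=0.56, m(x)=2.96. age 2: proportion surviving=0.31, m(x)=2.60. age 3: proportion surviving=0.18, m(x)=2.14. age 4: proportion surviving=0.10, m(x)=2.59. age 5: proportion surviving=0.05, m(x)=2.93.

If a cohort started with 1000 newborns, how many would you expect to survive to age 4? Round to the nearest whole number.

100

Expected survivors = N0 · l_4 = 1000 × 0.10 = 100 → 100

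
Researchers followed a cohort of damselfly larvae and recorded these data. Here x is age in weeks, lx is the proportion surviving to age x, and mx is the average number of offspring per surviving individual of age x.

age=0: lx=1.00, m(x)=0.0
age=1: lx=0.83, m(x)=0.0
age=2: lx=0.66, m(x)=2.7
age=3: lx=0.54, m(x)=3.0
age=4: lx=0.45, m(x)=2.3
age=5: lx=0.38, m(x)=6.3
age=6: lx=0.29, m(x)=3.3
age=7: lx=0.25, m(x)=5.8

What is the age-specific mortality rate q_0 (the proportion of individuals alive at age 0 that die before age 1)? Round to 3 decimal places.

0.170

q_0 = (l_0 − l_1) / l_0 = (1 − 0.83) / 1
     = 0.17 / 1 = 0.17 → 0.170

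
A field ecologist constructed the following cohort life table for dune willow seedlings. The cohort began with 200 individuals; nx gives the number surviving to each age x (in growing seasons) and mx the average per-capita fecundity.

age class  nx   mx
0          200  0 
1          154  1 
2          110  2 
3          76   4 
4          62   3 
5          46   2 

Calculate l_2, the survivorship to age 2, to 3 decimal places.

l_2 = n_2/n_0 = 110/200 = 0.55 → 0.550

0.550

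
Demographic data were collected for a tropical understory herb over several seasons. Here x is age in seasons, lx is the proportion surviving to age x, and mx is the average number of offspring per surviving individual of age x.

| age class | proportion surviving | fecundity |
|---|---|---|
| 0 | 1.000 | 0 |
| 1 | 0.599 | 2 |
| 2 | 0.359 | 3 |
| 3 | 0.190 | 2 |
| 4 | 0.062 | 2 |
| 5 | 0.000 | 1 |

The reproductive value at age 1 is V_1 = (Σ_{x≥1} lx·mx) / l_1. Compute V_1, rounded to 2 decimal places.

lx·mx for x ≥ 1: 1.198, 1.077, 0.38, 0.124, 0 → sum = 2.779
V_1 = 2.779 / l_1 = 2.779 / 0.599 = 4.639399… → 4.64

4.64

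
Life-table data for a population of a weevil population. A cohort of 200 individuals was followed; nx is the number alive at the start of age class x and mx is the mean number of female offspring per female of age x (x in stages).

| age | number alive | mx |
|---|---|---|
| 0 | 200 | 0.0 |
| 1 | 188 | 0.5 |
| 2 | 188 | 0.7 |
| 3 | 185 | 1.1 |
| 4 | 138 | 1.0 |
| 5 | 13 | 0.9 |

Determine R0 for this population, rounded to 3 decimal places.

2.894

lx = nx/n0 = nx/200: 1, 0.94, 0.94, 0.925, 0.69, 0.065
lx·mx by age: 0, 0.47, 0.658, 1.0175, 0.69, 0.0585
R0 = Σ lx·mx = 2.894 → 2.894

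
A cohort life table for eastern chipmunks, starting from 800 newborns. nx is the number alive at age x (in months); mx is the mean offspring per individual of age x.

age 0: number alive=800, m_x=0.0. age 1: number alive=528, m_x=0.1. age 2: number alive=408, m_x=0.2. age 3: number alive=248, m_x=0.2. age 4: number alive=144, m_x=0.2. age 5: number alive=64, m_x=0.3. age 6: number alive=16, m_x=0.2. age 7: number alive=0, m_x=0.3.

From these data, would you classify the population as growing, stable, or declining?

lx = nx/n0 = nx/800: 1, 0.66, 0.51, 0.31, 0.18, 0.08, 0.02, 0
R0 = Σ lx·mx = 0 + 0.066 + 0.102 + 0.062 + 0.036 + 0.024 + 0.004 + 0 = 0.294
R0 < 1, so the population is declining.

declining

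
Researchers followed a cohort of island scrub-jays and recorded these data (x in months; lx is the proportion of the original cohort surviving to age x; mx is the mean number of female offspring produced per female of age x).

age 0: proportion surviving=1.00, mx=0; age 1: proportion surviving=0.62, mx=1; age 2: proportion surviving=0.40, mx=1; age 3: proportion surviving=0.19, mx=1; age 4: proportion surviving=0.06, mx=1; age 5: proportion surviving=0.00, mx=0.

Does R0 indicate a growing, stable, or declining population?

growing

R0 = Σ lx·mx = 0 + 0.62 + 0.4 + 0.19 + 0.06 + 0 = 1.27
R0 > 1, so the population is growing.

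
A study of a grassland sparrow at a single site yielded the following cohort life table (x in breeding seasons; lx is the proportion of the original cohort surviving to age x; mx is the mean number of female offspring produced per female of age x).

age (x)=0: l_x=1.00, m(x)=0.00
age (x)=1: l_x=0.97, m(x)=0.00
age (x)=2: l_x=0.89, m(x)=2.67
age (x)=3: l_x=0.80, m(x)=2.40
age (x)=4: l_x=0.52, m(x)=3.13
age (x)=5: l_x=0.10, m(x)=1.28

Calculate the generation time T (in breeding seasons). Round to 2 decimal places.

2.92

lx·mx: 0, 0, 2.3763, 1.92, 1.6276, 0.128 → R0 = 6.0519
x·lx·mx: 0, 0, 4.7526, 5.76, 6.5104, 0.64 → Σ = 17.663
T = 17.663 / 6.0519 = 2.918588… → 2.92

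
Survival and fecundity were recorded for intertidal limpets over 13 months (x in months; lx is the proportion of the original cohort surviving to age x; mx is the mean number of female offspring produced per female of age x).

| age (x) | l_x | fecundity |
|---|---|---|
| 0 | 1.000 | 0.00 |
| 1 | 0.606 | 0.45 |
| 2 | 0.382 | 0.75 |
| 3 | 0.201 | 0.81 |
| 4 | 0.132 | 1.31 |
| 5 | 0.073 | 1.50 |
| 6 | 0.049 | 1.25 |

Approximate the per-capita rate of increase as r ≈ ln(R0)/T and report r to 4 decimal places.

0.0231

R0 = Σ lx·mx = 0 + 0.2727 + 0.2865 + 0.16281 + 0.17292 + 0.1095 + 0.06125 = 1.06568
Σ x·lx·mx = 2.94081; T = 2.94081/1.06568 = 2.75956…
r ≈ ln(R0)/T = ln(1.06568)/2.75956… = 0.023052… → 0.0231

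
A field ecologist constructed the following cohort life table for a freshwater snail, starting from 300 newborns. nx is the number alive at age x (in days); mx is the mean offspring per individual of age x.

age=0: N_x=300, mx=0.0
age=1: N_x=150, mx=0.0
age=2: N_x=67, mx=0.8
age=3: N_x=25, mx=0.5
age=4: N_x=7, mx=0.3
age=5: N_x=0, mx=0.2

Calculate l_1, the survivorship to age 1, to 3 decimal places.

0.500

l_1 = n_1/n_0 = 150/300 = 0.5 → 0.500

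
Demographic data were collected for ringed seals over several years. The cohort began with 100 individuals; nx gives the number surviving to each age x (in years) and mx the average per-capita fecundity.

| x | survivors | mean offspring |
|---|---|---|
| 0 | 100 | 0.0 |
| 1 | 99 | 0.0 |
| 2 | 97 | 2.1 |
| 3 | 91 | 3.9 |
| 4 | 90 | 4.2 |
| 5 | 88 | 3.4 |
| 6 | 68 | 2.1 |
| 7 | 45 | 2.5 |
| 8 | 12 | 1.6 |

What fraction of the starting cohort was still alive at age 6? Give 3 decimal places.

0.680

l_6 = n_6/n_0 = 68/100 = 0.68 → 0.680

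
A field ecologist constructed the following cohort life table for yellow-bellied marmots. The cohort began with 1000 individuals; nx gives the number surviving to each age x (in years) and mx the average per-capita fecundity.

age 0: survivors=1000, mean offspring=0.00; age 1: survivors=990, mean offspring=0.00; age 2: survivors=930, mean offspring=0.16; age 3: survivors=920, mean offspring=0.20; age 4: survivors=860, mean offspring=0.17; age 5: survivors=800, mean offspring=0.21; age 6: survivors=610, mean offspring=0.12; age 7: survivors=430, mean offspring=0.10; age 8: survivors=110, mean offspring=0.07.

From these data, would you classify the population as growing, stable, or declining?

declining

lx = nx/n0 = nx/1000: 1, 0.99, 0.93, 0.92, 0.86, 0.8, 0.61, 0.43, 0.11
R0 = Σ lx·mx = 0 + 0 + 0.1488 + 0.184 + 0.1462 + 0.168 + 0.0732 + 0.043 + 0.0077 = 0.7709
R0 < 1, so the population is declining.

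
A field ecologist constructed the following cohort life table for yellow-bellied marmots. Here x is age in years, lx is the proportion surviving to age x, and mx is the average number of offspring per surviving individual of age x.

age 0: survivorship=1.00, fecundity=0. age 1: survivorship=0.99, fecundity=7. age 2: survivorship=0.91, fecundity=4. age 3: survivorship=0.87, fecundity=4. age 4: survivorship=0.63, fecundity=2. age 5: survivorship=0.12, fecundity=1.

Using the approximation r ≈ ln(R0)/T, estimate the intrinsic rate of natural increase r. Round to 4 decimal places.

R0 = Σ lx·mx = 0 + 6.93 + 3.64 + 3.48 + 1.26 + 0.12 = 15.43
Σ x·lx·mx = 30.29; T = 30.29/15.43 = 1.96306…
r ≈ ln(R0)/T = ln(15.43)/1.96306… = 1.393903… → 1.3939

1.3939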